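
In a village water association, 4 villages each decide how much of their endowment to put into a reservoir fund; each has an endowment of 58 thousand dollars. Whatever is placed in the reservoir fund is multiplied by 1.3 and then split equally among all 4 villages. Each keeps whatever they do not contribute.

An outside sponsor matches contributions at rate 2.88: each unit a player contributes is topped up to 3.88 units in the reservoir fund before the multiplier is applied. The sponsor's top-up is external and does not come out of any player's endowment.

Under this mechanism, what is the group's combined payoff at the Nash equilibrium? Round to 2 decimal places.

1170.21 thousand dollars

The effective private return per unit is now 1.3 × 3.88 / 4 = 1.2610 > 1, so every player's dominant strategy flips to full contribution.
So the Nash equilibrium is full contribution by all 4; the group earns 1.3 × 3.88 × 232 = 1170.21.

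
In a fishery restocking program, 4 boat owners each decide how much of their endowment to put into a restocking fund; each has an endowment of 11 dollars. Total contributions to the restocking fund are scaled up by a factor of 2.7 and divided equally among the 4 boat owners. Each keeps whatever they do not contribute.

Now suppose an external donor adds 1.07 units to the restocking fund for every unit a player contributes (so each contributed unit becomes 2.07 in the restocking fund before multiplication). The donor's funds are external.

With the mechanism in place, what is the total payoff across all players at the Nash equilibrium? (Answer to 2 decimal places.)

The effective private return per unit is now 2.7 × 2.07 / 4 = 1.3973 > 1, so every player's dominant strategy flips to full contribution.
So the Nash equilibrium is full contribution by all 4; the group earns 2.7 × 2.07 × 44 = 245.92.

245.92 dollars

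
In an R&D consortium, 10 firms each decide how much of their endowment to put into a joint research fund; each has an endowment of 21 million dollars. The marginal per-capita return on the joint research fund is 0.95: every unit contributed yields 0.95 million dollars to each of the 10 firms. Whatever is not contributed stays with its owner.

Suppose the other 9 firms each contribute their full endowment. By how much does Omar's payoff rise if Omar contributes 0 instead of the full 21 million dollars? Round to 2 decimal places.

Switching from a contribution of 21 to 0 lets Omar keep an extra 21 million dollars, but lowers the joint research fund by 21, which costs Omar their own share of that drop: 0.95 × 21 = 19.95.
Net gain = 21 − 19.95 = 1.05. The private return per contributed unit (0.95) is below 1, so free-riding is indeed the best response regardless of what the others do.

1.05 million dollars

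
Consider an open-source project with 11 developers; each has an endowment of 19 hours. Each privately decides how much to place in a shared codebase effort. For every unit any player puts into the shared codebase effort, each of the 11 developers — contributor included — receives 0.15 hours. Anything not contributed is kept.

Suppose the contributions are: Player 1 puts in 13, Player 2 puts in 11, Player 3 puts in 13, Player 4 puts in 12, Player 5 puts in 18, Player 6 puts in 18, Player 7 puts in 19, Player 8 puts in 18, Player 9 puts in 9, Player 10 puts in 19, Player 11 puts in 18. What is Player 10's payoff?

25.20 hours

Total contributed: 13 + 11 + 13 + 12 + 18 + 18 + 19 + 18 + 9 + 19 + 18 = 168.
Each receives 0.15 × 168 = 25.20 from the shared codebase effort.
Player 10 keeps 19 − 19 = 0, so Player 10's payoff is 0 + 25.20 = 25.20.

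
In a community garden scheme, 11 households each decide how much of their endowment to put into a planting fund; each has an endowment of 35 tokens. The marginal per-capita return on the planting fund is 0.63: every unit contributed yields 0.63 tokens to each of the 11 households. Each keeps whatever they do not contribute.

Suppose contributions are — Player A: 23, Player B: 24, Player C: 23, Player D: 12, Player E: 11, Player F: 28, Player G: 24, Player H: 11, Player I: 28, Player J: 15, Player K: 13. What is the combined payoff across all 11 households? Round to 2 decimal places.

Total contributed: 23 + 24 + 23 + 12 + 11 + 28 + 24 + 11 + 28 + 15 + 13 = 212; total kept: 11 × 35 − 212 = 173.
The planting fund pays out 0.63 × 11 × 212 = 1469.16 in aggregate.
Group total = 173 + 1469.16 = 1642.16.

1642.16 tokens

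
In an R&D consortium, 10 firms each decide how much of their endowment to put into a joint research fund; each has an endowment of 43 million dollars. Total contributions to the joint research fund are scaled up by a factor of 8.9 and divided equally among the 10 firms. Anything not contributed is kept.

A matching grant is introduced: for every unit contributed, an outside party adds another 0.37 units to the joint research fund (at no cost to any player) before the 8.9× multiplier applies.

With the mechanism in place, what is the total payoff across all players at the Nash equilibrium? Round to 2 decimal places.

The effective private return per unit is now 8.9 × 1.37 / 10 = 1.2193 > 1, so every player's dominant strategy flips to full contribution.
At the Nash equilibrium everyone contributes 43. Group total payoff = 8.9 × 1.37 × 430 = 5242.99.

5242.99 million dollars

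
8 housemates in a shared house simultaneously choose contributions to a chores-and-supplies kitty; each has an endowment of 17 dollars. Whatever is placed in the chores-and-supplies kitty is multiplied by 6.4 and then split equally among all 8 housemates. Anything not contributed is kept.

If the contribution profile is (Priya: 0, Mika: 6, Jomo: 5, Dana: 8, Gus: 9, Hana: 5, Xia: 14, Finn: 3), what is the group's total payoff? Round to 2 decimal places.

Total contributed: 0 + 6 + 5 + 8 + 9 + 5 + 14 + 3 = 50; total kept: 8 × 17 − 50 = 86.
The chores-and-supplies kitty pays out 6.4 × 50 = 320.00 in aggregate.
Group total = 86 + 320.00 = 406.00.

406.00 dollars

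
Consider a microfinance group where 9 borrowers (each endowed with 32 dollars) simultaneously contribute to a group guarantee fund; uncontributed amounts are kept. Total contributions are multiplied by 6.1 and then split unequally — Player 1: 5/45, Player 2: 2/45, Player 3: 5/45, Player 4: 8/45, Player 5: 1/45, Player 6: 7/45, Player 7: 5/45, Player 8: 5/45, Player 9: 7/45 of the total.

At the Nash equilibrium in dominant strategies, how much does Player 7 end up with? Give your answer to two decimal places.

53.69 dollars

For player j, contributing a unit is worthwhile iff 6.1 × (j's share) ≥ 1, i.e. iff j's share is at least 0.1639.
Player 4 alone (share 8/45) is above the threshold, contributing 32; the remaining 8 contribute 0. Total contributed: 32.
Player 7 keeps 32 and receives 6.1 × 32 × 5/45 = 21.69 from the group guarantee fund, for a payoff of 53.69.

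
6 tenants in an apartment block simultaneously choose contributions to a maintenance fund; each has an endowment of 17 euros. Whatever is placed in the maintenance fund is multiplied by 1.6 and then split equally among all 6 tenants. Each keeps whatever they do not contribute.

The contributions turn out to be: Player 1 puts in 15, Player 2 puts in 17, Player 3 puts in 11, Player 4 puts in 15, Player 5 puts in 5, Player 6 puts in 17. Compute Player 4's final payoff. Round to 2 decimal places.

Total contributed: 15 + 17 + 11 + 15 + 5 + 17 = 80.
Each receives 1.6 × 80 / 6 = 21.33 from the maintenance fund.
Player 4 keeps 17 − 15 = 2, so Player 4's payoff is 2 + 21.33 = 23.33.

23.33 euros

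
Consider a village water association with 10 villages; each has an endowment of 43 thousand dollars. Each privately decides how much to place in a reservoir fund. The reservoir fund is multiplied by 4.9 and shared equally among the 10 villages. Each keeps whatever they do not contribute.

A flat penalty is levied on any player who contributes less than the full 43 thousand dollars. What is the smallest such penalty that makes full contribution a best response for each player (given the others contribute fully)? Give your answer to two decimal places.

Given the others contribute fully, the best deviation is to contribute 0 (any partial contribution still incurs the fine and gives up units whose private return 0.4900 is below 1).
Deviating from 43 to 0 saves 43 thousand dollars but forfeits the deviator's share of the drop in the reservoir fund: 4.9/10 × 43 = 21.07.
So the deviation gain is 43 − 21.07 = 21.93, and the fine must be at least 21.93 thousand dollars to wipe it out.

21.93 thousand dollars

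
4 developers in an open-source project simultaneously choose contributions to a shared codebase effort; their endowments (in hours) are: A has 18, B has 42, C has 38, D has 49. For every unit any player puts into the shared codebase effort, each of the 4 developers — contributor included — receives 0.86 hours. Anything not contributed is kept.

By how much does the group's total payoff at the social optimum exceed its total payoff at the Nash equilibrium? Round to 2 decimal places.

The private return per contributed unit is 0.86 < 1 for everyone, so the Nash equilibrium is zero contribution and the group total is Σ E_j = 18 + 42 + 38 + 49 = 147.
Each contributed unit returns 3.440 to the group, so the social optimum is full contribution by everyone: group total = 3.440 × 147 = 505.68.
Efficiency loss = (3.440 − 1) × 147 = 358.68.

358.68 hours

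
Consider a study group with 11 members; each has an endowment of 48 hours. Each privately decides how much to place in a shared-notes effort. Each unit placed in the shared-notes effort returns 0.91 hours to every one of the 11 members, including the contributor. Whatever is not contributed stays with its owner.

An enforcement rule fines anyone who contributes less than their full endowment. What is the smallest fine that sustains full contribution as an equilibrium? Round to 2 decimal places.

4.32 hours

Given the others contribute fully, the best deviation is to contribute 0 (any partial contribution still incurs the fine and gives up units whose private return 0.91 is below 1).
Deviating from 48 to 0 saves 48 hours but forfeits the deviator's share of the drop in the shared-notes effort: 0.91 × 48 = 43.68.
So the deviation gain is 48 − 43.68 = 4.32, and the fine must be at least 4.32 hours to wipe it out.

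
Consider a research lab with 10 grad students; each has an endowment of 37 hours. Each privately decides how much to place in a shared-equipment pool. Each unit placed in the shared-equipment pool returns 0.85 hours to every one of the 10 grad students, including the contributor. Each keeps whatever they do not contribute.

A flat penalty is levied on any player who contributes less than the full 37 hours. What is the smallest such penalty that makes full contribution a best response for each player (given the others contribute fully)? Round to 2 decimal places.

5.55 hours

Given the others contribute fully, the best deviation is to contribute 0 (any partial contribution still incurs the fine and gives up units whose private return 0.85 is below 1).
Deviating from 37 to 0 saves 37 hours but forfeits the deviator's share of the drop in the shared-equipment pool: 0.85 × 37 = 31.45.
So the deviation gain is 37 − 31.45 = 5.55, and the fine must be at least 5.55 hours to wipe it out.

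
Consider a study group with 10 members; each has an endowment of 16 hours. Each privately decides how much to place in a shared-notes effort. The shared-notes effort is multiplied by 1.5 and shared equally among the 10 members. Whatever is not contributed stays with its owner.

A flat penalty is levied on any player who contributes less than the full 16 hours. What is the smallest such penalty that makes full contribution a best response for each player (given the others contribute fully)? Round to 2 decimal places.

13.60 hours

Given the others contribute fully, the best deviation is to contribute 0 (any partial contribution still incurs the fine and gives up units whose private return 0.1500 is below 1).
Deviating from 16 to 0 saves 16 hours but forfeits the deviator's share of the drop in the shared-notes effort: 1.5/10 × 16 = 2.40.
So the deviation gain is 16 − 2.40 = 13.60, and the fine must be at least 13.60 hours to wipe it out.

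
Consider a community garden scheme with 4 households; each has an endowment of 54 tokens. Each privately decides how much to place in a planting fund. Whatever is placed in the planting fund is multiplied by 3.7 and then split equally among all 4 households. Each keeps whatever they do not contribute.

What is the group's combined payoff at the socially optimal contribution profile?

Each contributed unit returns 3.700 to the group as a whole (0.9250 to each of 4 players), which exceeds 1, so the social optimum is full contribution: group total = 3.700 × 216 = 799.20.

799.20 tokens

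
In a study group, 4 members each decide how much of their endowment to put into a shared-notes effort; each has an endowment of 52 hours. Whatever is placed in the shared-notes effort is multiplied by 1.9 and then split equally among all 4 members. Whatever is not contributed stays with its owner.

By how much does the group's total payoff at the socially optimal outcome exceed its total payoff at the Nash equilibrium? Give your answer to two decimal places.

Each contributed unit returns 1.9/4 = 0.4750 to its contributor — below 1 — so contributing 0 is dominant for every player. At the Nash equilibrium everyone keeps their 52, and the group total is 4 × 52 = 208.
Each contributed unit returns 1.900 to the group as a whole (0.4750 to each of 4 players), which exceeds 1, so the social optimum is full contribution: group total = 1.900 × 208 = 395.20.
Efficiency loss = 395.20 − 208 = 187.20.

187.20 hours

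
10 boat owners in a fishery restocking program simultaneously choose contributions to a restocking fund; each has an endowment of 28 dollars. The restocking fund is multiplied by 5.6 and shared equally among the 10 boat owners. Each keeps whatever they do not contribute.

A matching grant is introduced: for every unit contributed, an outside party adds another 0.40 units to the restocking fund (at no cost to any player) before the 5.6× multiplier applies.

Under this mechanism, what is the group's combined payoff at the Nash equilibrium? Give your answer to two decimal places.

With the mechanism, a contributed unit returns 5.6 × 1.40 / 10 = 0.7840 per unit of net cost — still below 1 — so contributing 0 remains dominant for every player.
At the Nash equilibrium no one contributes; group total payoff = 10 × 28 = 280.

280.00 dollars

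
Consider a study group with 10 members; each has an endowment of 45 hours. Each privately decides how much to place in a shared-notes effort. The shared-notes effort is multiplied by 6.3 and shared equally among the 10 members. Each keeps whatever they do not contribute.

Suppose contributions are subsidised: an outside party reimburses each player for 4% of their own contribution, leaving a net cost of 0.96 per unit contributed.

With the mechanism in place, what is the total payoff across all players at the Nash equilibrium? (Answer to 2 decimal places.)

450.00 hours

Even with the mechanism, each unit contributed returns only (6.3/10) / 0.96 = 0.6563 per unit of net cost, so contributing nothing is still dominant.
Everyone keeps their endowment and the group total is 10 × 45 = 450.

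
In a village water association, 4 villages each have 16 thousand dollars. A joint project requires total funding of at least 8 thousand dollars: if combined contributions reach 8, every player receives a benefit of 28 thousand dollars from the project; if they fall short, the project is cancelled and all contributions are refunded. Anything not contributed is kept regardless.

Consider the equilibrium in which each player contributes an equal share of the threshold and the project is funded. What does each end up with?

42 thousand dollars

Equal share of the threshold: 8/4 = 2.
At this profile no one gains by cutting their contribution: any cut drops the total below 8, the project is cancelled, contributions are refunded, and the deviator ends with 16, which is less than 16 − 2 + 28 = 42. Contributing more than 2 just wastes the excess. So contributing exactly 2 is a best response.
Each player's payoff: 16 − 2 + 28 = 42.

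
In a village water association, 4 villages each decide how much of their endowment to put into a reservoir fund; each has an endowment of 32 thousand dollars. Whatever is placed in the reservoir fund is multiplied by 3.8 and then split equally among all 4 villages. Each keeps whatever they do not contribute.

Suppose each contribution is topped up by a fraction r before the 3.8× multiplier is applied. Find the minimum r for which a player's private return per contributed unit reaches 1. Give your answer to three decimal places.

With matching at rate r, one contributed unit becomes (1 + r) in the reservoir fund and returns 3.8 × (1 + r) / 4 to the contributor.
Setting this equal to 1: 1 + r = 4/3.8 = 1.0526.
So the minimum matching rate is r = 1.0526 − 1 = 0.053.

0.053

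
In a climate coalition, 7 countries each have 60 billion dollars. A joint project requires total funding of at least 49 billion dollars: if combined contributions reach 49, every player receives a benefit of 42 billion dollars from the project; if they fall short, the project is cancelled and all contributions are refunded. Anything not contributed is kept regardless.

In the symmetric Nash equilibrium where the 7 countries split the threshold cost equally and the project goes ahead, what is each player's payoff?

95 billion dollars

Equal share of the threshold: 49/7 = 7.
At this profile no one gains by cutting their contribution: any cut drops the total below 49, the project is cancelled, contributions are refunded, and the deviator ends with 60, which is less than 60 − 7 + 42 = 95. Contributing more than 7 just wastes the excess. So contributing exactly 7 is a best response.
Each player's payoff: 60 − 7 + 42 = 95.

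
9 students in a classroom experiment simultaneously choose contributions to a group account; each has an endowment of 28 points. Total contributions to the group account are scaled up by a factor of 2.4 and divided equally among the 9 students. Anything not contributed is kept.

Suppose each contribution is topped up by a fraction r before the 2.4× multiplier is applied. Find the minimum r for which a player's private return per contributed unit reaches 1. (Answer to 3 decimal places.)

2.750

With matching at rate r, one contributed unit becomes (1 + r) in the group account and returns 2.4 × (1 + r) / 9 to the contributor.
Setting this equal to 1: 1 + r = 9/2.4 = 3.7500.
So the minimum matching rate is r = 3.7500 − 1 = 2.750.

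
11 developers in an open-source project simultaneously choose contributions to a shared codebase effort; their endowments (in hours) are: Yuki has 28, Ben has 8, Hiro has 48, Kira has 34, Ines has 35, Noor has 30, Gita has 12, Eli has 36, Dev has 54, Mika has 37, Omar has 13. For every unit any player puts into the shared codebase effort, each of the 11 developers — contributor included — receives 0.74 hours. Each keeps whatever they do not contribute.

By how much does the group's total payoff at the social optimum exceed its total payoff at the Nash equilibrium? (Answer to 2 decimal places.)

The private return per contributed unit is 0.74 < 1 for everyone, so the Nash equilibrium is zero contribution and the group total is Σ E_j = 28 + 8 + 48 + 34 + 35 + 30 + 12 + 36 + 54 + 37 + 13 = 335.
Each contributed unit returns 8.140 to the group, so the social optimum is full contribution by everyone: group total = 8.140 × 335 = 2726.90.
Efficiency loss = (8.140 − 1) × 335 = 2391.90.

2391.90 hours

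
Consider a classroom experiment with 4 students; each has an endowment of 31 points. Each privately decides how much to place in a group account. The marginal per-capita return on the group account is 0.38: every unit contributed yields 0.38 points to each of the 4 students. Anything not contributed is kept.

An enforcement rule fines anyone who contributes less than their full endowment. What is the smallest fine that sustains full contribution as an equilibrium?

19.22 points

Given the others contribute fully, the best deviation is to contribute 0 (any partial contribution still incurs the fine and gives up units whose private return 0.38 is below 1).
Deviating from 31 to 0 saves 31 points but forfeits the deviator's share of the drop in the group account: 0.38 × 31 = 11.78.
So the deviation gain is 31 − 11.78 = 19.22, and the fine must be at least 19.22 points to wipe it out.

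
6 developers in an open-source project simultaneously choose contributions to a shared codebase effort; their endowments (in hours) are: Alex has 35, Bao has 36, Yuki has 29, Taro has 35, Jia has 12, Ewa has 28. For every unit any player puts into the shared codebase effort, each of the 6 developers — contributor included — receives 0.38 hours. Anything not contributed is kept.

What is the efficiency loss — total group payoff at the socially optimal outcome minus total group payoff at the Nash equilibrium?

224.00 hours

The private return per contributed unit is 0.38 < 1 for everyone, so the Nash equilibrium is zero contribution and the group total is Σ E_j = 35 + 36 + 29 + 35 + 12 + 28 = 175.
Each contributed unit returns 2.280 to the group, so the social optimum is full contribution by everyone: group total = 2.280 × 175 = 399.00.
Efficiency loss = (2.280 − 1) × 175 = 224.00.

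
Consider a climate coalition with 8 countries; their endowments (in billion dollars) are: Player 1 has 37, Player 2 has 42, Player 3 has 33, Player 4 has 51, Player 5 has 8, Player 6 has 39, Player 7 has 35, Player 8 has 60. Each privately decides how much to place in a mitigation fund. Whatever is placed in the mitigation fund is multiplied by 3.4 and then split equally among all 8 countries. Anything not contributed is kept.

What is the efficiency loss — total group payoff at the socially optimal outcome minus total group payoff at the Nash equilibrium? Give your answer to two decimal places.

732.00 billion dollars

The private return per contributed unit is 3.4/8 = 0.4250 < 1 for every player regardless of endowment, so the Nash equilibrium is zero contribution and the group total is Σ E_j = 37 + 42 + 33 + 51 + 8 + 39 + 35 + 60 = 305.
Each contributed unit returns 3.400 to the group, so the social optimum is full contribution by everyone: group total = 3.400 × 305 = 1037.00.
Efficiency loss = (3.400 − 1) × 305 = 732.00.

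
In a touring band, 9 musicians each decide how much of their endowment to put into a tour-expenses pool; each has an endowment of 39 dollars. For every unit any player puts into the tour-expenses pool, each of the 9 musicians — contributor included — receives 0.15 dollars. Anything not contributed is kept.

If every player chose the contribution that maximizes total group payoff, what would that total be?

473.85 dollars

Each contributed unit returns 1.350 to the group as a whole (0.15 to each of 9 players), which exceeds 1, so the social optimum is full contribution: group total = 1.350 × 351 = 473.85.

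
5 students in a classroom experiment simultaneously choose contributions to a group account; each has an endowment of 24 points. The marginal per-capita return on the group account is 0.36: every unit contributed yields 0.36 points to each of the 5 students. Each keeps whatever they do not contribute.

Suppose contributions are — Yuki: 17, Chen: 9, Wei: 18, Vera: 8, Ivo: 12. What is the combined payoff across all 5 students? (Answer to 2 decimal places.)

Total contributed: 17 + 9 + 18 + 8 + 12 = 64; total kept: 5 × 24 − 64 = 56.
The group account pays out 0.36 × 5 × 64 = 115.20 in aggregate.
Group total = 56 + 115.20 = 171.20.

171.20 points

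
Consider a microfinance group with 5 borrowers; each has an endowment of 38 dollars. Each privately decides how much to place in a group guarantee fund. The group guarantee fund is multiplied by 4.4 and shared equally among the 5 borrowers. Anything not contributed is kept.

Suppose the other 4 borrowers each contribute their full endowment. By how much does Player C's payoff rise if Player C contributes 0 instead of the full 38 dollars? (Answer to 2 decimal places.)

4.56 dollars

Switching from a contribution of 38 to 0 lets Player C keep an extra 38 dollars, but lowers the group guarantee fund by 38, which costs Player C their own share of that drop: 4.4/5 × 38 = 33.44.
Net gain = 38 − 33.44 = 4.56. The private return per contributed unit (0.8800) is below 1, so free-riding is indeed the best response regardless of what the others do.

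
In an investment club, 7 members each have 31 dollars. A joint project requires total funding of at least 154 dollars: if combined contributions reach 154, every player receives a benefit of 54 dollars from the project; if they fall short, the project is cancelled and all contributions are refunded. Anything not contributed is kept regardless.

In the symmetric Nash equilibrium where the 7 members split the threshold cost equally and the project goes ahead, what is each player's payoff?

Equal share of the threshold: 154/7 = 22.
At this profile no one gains by cutting their contribution: any cut drops the total below 154, the project is cancelled, contributions are refunded, and the deviator ends with 31, which is less than 31 − 22 + 54 = 63. Contributing more than 22 just wastes the excess. So contributing exactly 22 is a best response.
Each player's payoff: 31 − 22 + 54 = 63.

63 dollars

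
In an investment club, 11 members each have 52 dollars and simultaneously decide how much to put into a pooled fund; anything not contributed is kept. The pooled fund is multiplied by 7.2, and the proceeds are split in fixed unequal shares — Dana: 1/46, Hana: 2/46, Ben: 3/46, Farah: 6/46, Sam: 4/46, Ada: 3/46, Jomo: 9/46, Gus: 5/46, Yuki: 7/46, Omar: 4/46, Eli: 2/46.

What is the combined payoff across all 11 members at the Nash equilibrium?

1216.80 dollars

For player j, contributing a unit is worthwhile iff 7.2 × (j's share) ≥ 1, i.e. iff j's share is at least 0.1389.
The shares above 0.1389 belong to Jomo and Yuki, contributing 52 each; the remaining 9 contribute 0. Total contributed: 104.
The pooled fund pays out 7.2 × 104 = 748.80 in total (split across the unequal shares, but the aggregate is all that matters for the group sum).
The 9 free-riders keep 52 each, adding 468. Group total = 468 + 748.80 = 1216.80.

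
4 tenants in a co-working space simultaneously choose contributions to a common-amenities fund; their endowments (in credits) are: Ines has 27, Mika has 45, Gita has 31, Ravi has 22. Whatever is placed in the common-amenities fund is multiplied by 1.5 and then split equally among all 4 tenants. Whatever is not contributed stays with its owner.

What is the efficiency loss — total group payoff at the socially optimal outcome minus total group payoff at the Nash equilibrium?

The private return per contributed unit is 1.5/4 = 0.3750 < 1 for every player regardless of endowment, so the Nash equilibrium is zero contribution and the group total is Σ E_j = 27 + 45 + 31 + 22 = 125.
Each contributed unit returns 1.500 to the group, so the social optimum is full contribution by everyone: group total = 1.500 × 125 = 187.50.
Efficiency loss = (1.500 − 1) × 125 = 62.50.

62.50 credits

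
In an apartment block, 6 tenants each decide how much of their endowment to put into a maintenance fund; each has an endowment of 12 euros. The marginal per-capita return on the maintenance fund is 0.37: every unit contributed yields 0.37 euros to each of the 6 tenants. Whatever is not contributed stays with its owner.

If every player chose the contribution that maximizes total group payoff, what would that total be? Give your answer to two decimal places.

159.84 euros

Each contributed unit returns 2.220 to the group as a whole (0.37 to each of 6 players), which exceeds 1, so the social optimum is full contribution: group total = 2.220 × 72 = 159.84.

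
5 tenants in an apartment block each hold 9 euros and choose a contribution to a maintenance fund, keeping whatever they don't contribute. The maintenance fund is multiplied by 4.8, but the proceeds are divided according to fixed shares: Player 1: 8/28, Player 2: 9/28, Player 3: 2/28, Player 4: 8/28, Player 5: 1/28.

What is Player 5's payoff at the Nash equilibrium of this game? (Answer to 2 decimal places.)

13.63 euros

Each unit j contributes comes back to j as 4.8 × (j's share), so j prefers to contribute only if that share exceeds 1/4.8 = 0.2083; otherwise keeping the unit dominates.
Player 1, Player 2 and Player 4 are above the threshold, contributing 9 each; the remaining 2 contribute 0. Total contributed: 27.
Player 5 keeps 9 and receives 4.8 × 27 × 1/28 = 4.63 from the maintenance fund, for a payoff of 13.63.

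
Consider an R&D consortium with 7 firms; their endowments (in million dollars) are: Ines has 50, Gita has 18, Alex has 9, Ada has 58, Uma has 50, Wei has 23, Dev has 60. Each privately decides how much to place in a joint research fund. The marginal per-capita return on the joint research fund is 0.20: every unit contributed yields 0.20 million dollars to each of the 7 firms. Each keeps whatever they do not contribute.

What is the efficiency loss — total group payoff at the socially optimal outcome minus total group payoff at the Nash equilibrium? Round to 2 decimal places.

107.20 million dollars

The private return per contributed unit is 0.20 < 1 for everyone, so the Nash equilibrium is zero contribution and the group total is Σ E_j = 50 + 18 + 9 + 58 + 50 + 23 + 60 = 268.
Each contributed unit returns 1.400 to the group, so the social optimum is full contribution by everyone: group total = 1.400 × 268 = 375.20.
Efficiency loss = (1.400 − 1) × 268 = 107.20.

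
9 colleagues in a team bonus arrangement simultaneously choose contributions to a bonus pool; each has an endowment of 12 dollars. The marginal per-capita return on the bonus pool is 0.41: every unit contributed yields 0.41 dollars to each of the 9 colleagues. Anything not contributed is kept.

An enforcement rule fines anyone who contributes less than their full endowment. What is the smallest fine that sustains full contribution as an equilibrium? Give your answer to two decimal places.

Given the others contribute fully, the best deviation is to contribute 0 (any partial contribution still incurs the fine and gives up units whose private return 0.41 is below 1).
Deviating from 12 to 0 saves 12 dollars but forfeits the deviator's share of the drop in the bonus pool: 0.41 × 12 = 4.92.
So the deviation gain is 12 − 4.92 = 7.08, and the fine must be at least 7.08 dollars to wipe it out.

7.08 dollars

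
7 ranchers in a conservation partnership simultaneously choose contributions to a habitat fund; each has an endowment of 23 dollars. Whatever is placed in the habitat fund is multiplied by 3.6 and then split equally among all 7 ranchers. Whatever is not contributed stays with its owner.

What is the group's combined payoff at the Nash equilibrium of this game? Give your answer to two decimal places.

161.00 dollars

Each contributed unit returns 3.6/7 = 0.5143 to its contributor — below 1 — so contributing 0 is dominant for every player. At the Nash equilibrium everyone keeps their 23, and the group total is 7 × 23 = 161.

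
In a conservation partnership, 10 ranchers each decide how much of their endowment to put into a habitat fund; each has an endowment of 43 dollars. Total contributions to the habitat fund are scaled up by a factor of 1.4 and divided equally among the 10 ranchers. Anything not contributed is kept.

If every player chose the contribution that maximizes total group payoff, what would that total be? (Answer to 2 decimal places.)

602.00 dollars

Each contributed unit returns 1.400 to the group as a whole (0.1400 to each of 10 players), which exceeds 1, so the social optimum is full contribution: group total = 1.400 × 430 = 602.00.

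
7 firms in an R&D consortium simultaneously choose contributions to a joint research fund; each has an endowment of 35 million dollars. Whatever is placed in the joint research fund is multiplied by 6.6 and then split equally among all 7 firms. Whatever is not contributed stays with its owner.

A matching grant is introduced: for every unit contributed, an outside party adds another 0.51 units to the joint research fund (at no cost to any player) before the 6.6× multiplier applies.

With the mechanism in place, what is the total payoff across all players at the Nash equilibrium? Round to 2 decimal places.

The effective private return per unit is now 6.6 × 1.51 / 7 = 1.4237 > 1, so every player's dominant strategy flips to full contribution.
So the Nash equilibrium is full contribution by all 7; the group earns 6.6 × 1.51 × 245 = 2441.67.

2441.67 million dollars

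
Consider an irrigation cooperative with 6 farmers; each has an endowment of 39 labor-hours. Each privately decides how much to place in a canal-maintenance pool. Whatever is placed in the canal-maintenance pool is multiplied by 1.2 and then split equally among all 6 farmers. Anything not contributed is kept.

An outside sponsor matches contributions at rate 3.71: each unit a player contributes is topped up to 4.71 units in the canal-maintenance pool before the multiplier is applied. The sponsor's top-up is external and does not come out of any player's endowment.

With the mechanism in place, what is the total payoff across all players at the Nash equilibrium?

Even with the mechanism, each unit contributed returns only 1.2 × 4.71 / 6 = 0.9420 per unit of net cost, so contributing nothing is still dominant.
Everyone keeps their endowment and the group total is 6 × 39 = 234.

234.00 labor-hours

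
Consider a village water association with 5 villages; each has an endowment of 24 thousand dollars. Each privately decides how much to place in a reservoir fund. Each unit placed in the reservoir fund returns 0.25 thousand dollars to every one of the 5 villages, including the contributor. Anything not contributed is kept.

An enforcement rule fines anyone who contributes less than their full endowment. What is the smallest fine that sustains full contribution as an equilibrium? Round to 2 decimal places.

18.00 thousand dollars

Given the others contribute fully, the best deviation is to contribute 0 (any partial contribution still incurs the fine and gives up units whose private return 0.25 is below 1).
Deviating from 24 to 0 saves 24 thousand dollars but forfeits the deviator's share of the drop in the reservoir fund: 0.25 × 24 = 6.00.
So the deviation gain is 24 − 6.00 = 18.00, and the fine must be at least 18.00 thousand dollars to wipe it out.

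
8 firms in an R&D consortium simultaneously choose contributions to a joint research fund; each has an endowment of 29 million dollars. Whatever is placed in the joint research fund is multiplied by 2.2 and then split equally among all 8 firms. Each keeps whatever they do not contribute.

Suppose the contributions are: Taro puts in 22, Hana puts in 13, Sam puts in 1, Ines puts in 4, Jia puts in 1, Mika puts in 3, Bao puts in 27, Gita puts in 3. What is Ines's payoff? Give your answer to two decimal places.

Total contributed: 22 + 13 + 1 + 4 + 1 + 3 + 27 + 3 = 74.
Each receives 2.2 × 74 / 8 = 20.35 from the joint research fund.
Ines keeps 29 − 4 = 25, so Ines's payoff is 25 + 20.35 = 45.35.

45.35 million dollars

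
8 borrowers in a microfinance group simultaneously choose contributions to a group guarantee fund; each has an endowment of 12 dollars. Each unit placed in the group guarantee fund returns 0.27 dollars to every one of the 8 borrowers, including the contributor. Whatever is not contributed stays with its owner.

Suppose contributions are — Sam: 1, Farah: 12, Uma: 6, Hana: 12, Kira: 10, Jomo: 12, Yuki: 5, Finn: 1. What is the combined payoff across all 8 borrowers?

164.44 dollars

Total contributed: 1 + 12 + 6 + 12 + 10 + 12 + 5 + 1 = 59; total kept: 8 × 12 − 59 = 37.
The group guarantee fund pays out 0.27 × 8 × 59 = 127.44 in aggregate.
Group total = 37 + 127.44 = 164.44.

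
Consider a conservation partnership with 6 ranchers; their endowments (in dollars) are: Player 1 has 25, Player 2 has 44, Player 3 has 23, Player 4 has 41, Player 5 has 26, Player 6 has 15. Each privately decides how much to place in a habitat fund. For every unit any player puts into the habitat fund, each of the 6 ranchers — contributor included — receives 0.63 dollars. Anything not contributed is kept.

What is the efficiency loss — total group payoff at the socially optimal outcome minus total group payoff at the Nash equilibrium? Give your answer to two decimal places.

483.72 dollars

The private return per contributed unit is 0.63 < 1 for everyone, so the Nash equilibrium is zero contribution and the group total is Σ E_j = 25 + 44 + 23 + 41 + 26 + 15 = 174.
Each contributed unit returns 3.780 to the group, so the social optimum is full contribution by everyone: group total = 3.780 × 174 = 657.72.
Efficiency loss = (3.780 − 1) × 174 = 483.72.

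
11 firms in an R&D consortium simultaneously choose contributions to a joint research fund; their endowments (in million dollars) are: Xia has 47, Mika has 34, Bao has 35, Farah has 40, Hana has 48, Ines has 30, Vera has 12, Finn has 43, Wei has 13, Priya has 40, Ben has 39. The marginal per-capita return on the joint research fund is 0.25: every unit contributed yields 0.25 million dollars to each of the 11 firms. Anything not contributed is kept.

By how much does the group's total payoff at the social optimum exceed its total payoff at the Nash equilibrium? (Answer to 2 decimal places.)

The private return per contributed unit is 0.25 < 1 for everyone, so the Nash equilibrium is zero contribution and the group total is Σ E_j = 47 + 34 + 35 + 40 + 48 + 30 + 12 + 43 + 13 + 40 + 39 = 381.
Each contributed unit returns 2.750 to the group, so the social optimum is full contribution by everyone: group total = 2.750 × 381 = 1047.75.
Efficiency loss = (2.750 − 1) × 381 = 666.75.

666.75 million dollars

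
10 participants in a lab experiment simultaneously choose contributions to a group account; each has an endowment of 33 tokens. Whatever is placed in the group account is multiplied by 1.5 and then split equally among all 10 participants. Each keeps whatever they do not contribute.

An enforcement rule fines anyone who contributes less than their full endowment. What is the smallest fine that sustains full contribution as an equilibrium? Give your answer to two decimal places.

28.05 tokens

Given the others contribute fully, the best deviation is to contribute 0 (any partial contribution still incurs the fine and gives up units whose private return 0.1500 is below 1).
Deviating from 33 to 0 saves 33 tokens but forfeits the deviator's share of the drop in the group account: 1.5/10 × 33 = 4.95.
So the deviation gain is 33 − 4.95 = 28.05, and the fine must be at least 28.05 tokens to wipe it out.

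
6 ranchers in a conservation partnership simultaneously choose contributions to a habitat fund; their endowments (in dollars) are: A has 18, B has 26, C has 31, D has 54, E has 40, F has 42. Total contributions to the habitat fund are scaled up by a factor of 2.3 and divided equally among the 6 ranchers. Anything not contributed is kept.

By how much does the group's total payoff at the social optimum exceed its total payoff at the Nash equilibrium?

The private return per contributed unit is 2.3/6 = 0.3833 < 1 for every player regardless of endowment, so the Nash equilibrium is zero contribution and the group total is Σ E_j = 18 + 26 + 31 + 54 + 40 + 42 = 211.
Each contributed unit returns 2.300 to the group, so the social optimum is full contribution by everyone: group total = 2.300 × 211 = 485.30.
Efficiency loss = (2.300 − 1) × 211 = 274.30.

274.30 dollars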